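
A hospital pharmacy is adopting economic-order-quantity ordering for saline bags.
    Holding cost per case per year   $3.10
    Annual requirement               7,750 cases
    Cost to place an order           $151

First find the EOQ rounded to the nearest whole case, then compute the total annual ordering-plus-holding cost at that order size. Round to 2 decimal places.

2DS/H = 2·7,750·151/3.1 = 755,000.00
EOQ = √755,000.00 ≈ 868.91 → Q = 869 cases
Ordering: D/Q × S = 7,750/869 × $151 = $1,346.66
Holding:  Q/2 × H = 869/2 × $3.1 = $1,346.95
Total = $1,346.66 + $1,346.95 = $2,693.61

$2,693.61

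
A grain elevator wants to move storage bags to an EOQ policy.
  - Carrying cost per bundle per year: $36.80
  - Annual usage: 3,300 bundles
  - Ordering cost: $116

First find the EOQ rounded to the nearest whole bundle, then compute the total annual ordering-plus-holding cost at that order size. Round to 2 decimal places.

$5,307.93

EOQ = √(2DS/H) = √(2 × 3,300 × 116 / 36.8)
    = √(20,804.35) ≈ 144.24 → Q = 144 bundles
Ordering: D/Q × S = 3,300/144 × $116 = $2,658.33
Holding:  Q/2 × H = 144/2 × $36.8 = $2,649.60
Total = $2,658.33 + $2,649.60 = $5,307.93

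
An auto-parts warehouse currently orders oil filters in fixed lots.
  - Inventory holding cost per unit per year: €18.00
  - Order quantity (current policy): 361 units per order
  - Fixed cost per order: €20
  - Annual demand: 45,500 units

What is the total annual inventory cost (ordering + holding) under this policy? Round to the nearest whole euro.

Annual ordering cost = (D/Q)·S = (45,500/361) × 20 = €2,520.78
Annual holding cost  = (Q/2)·H = (361/2) × 18 = €3,249.00
Total = €2,520.78 + €3,249.00 = €5,769.78

€5,770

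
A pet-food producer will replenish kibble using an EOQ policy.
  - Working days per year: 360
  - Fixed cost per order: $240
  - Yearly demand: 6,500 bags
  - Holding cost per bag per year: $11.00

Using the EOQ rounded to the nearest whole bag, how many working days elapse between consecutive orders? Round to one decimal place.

Q* = √(2·D·S / H) = √(2·6,500·240 / 11) = √283,636.4 ≈ 532.58 → Q = 533 bags
T = Q/D × 360 days = 533/6,500 × 360 = 29.520 days

29.5 days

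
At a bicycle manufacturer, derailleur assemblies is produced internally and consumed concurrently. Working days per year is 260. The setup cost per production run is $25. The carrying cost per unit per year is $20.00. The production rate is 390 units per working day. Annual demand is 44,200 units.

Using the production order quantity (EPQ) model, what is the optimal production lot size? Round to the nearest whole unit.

443 units

d = 44,200/260 = 170.0000 units/day;  effective holding cost H(1 − d/p) = 20·(1 − 170.0000/390) = 11.28205
Q* = √(2DS / H_eff) = √(2·44,200·25 / 11.28205) ≈ 442.59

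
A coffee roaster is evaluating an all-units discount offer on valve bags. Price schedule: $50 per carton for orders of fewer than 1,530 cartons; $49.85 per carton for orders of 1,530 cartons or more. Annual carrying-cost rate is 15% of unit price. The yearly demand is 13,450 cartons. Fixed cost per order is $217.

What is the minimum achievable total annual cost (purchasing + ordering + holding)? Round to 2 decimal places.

H₁ = 15%×$50 = $7.5000;  H₂ = 15%×$49.85 = $7.4775
EOQ₁ = √(2×13,450×217/7.5000) = 882.22  (< 1,530, feasible at tier 1)
EOQ₂ = √(2×13,450×217/7.4775) = 883.54  (< 1,530 → use Q = 1,530 at tier-2 price)
TC(tier 1 (EOQ₁), Q≈882.2) = $679,116.63
TC(tier 2, Q≈1,530.0) = $678,110.40
Minimum at tier 2: $678,110.40

$678,110.40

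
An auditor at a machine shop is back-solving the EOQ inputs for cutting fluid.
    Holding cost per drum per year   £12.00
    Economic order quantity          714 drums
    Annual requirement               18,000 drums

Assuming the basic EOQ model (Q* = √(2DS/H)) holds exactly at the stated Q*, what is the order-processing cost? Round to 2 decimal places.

£169.93

Since Q* = (2DS/H)^½, squaring gives Q*²·H = 2DS.
S = Q²H / (2D) = 714² × 12 / (2 × 18,000) = 169.9320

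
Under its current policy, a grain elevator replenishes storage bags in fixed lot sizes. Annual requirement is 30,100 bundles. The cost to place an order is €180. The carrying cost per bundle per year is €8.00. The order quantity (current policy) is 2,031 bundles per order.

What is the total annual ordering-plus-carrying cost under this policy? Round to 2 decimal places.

€10,791.65

Orders/yr = 30,100/2,031 = 14.820; ordering cost = 14.820 × €180 = €2,667.65
Average inventory = 2,031/2 = 1015.5; holding cost = 1015.5 × €8 = €8,124.00
Total = €2,667.65 + €8,124.00 = €10,791.65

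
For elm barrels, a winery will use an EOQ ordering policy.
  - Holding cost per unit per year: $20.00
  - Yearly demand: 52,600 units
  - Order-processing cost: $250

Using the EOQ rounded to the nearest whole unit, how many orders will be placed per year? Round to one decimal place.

2DS/H = 2·52,600·250/20 = 1,315,000.00
EOQ = √1,315,000.00 ≈ 1,146.73 → Q = 1,147
Orders per year = D/Q = 52,600 / 1,147 = 45.859

45.9 orders per year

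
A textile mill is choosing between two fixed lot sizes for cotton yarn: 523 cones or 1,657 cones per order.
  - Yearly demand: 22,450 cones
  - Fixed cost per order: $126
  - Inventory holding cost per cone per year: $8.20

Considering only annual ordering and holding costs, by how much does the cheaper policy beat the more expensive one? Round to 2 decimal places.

TC(Q) = (D/Q)S + (Q/2)H
TC(523) = (22,450/523)×126 + (523/2)×8.2 = $7,552.90
TC(1,657) = (22,450/1,657)×126 + (1,657/2)×8.2 = $8,500.82
|ΔTC| = |$7,552.90 − $8,500.82| = $947.92

$947.92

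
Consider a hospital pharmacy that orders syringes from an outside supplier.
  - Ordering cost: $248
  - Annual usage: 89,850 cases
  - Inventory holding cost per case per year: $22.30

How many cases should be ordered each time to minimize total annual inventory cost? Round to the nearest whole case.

2DS/H = 2·89,850·248/22.3 = 1,998,457.40
EOQ = √1,998,457.40 ≈ 1,413.67

1,414 cases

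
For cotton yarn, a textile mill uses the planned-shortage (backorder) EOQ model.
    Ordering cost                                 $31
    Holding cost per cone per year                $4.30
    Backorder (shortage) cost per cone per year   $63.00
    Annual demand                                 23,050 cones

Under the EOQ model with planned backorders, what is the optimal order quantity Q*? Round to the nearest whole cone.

596 cones

Basic EOQ = √(2·23,050·31/4.3) = 576.497
Backorder adjustment √((H+b)/b) = √((4.3+63)/63) = 1.0336
Q* = 576.497 × 1.0336 ≈ 595.85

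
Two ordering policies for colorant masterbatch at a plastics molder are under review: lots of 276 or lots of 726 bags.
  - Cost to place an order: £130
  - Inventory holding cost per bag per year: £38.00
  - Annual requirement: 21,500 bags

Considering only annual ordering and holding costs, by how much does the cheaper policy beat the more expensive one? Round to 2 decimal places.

For each Q, cost = (D/Q)·S + (Q/2)·H.
TC(276) = (21,500/276)×130 + (276/2)×38 = £15,370.81
TC(726) = (21,500/726)×130 + (726/2)×38 = £17,643.86
Cheaper: Q = 276.  Difference = £2,273.05

£2,273.05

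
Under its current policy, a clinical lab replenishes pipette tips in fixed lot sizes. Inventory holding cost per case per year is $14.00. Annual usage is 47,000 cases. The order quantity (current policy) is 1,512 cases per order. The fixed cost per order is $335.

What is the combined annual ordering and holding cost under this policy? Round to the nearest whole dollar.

$20,997

Annual ordering cost = (D/Q)·S = (47,000/1,512) × 335 = $10,413.36
Annual holding cost  = (Q/2)·H = (1,512/2) × 14 = $10,584.00
Total = $10,413.36 + $10,584.00 = $20,997.36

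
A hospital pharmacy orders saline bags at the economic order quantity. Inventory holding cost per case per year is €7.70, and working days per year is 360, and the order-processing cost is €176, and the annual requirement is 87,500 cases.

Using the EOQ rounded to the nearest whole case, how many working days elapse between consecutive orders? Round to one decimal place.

Optimal lot size Q* = (2 × 87,500 × €176 / €7.7)^½ ≈ 2,000.00 → Q = 2,000 cases
Cycle time = (working days × Q)/D = (360 × 2,000) / 87,500 = 8.229 days

8.2 days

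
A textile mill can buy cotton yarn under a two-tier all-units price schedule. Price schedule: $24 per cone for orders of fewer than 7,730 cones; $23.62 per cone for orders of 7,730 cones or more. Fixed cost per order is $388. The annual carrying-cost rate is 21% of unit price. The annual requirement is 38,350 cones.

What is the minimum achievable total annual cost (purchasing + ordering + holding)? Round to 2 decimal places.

H₁ = 21%×$24 = $5.0400;  H₂ = 21%×$23.62 = $4.9602
EOQ₁ = √(2×38,350×388/5.0400) = 2,429.96  (< 7,730, feasible at tier 1)
EOQ₂ = √(2×38,350×388/4.9602) = 2,449.42  (< 7,730 → use Q = 7,730 at tier-2 price)
TC(tier 1 (EOQ₁), Q≈2,430.0) = $932,646.97
TC(tier 2, Q≈7,730.0) = $926,923.11
Minimum at tier 2: $926,923.11

$926,923.11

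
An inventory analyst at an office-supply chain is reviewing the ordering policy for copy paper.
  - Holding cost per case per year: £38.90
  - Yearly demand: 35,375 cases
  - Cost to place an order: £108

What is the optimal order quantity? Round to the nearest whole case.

Optimal lot size Q* = (2 × 35,375 × £108 / £38.9)^½ ≈ 443.20

443 cases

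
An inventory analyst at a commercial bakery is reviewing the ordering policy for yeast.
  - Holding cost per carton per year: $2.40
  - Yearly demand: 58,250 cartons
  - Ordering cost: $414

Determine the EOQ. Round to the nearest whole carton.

Optimal lot size Q* = (2 × 58,250 × $414 / $2.4)^½ ≈ 4,482.88

4,483 cartons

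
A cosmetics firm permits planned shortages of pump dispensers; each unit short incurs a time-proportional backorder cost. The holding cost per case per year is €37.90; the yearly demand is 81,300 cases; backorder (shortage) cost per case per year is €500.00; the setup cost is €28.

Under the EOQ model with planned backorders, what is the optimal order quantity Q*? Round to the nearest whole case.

359 cases

Q* = √(2DS/H) · √((H + b)/b)
   = √(2 × 81,300 × 28 / 37.9) · √((37.9 + 500) / 500)
   = 346.593 × 1.0372 ≈ 359.49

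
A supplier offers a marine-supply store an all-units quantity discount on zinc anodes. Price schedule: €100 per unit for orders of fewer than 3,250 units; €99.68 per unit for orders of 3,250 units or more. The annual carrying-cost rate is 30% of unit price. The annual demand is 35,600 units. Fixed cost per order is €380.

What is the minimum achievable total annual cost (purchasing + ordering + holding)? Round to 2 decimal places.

H₁ = 30%×€100 = €30.0000;  H₂ = 30%×€99.68 = €29.9040
EOQ₁ = √(2×35,600×380/30.0000) = 949.67  (< 3,250, feasible at tier 1)
EOQ₂ = √(2×35,600×380/29.9040) = 951.19  (< 3,250 → use Q = 3,250 at tier-2 price)
TC(tier 1 (EOQ₁), Q≈949.7) = €3,588,490.00
TC(tier 2, Q≈3,250.0) = €3,601,364.46
Minimum at tier 1 (EOQ₁): €3,588,490.00

€3,588,490.00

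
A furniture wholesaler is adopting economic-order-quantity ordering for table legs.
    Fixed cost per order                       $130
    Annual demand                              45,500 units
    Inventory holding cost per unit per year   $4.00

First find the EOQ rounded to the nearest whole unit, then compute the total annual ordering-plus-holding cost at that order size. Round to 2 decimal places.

$6,878.95

2DS/H = 2·45,500·130/4 = 2,957,500.00
EOQ = √2,957,500.00 ≈ 1,719.74 → Q = 1,720 units
Orders/yr = 45,500/1,720 = 26.453; ordering cost = 26.453 × $130 = $3,438.95
Average inventory = 1,720/2 = 860; holding cost = 860 × $4 = $3,440.00
Total = $3,438.95 + $3,440.00 = $6,878.95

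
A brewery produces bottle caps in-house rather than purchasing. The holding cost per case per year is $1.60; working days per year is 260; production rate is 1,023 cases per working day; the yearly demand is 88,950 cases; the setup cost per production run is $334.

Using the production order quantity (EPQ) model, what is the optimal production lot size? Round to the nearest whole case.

7,470 cases

d = 88,950/260 = 342.1154 cases/day;  effective holding cost H(1 − d/p) = 1.6·(1 − 342.1154/1023) = 1.06492
Q* = √(2DS / H_eff) = √(2·88,950·334 / 1.06492) ≈ 7,469.68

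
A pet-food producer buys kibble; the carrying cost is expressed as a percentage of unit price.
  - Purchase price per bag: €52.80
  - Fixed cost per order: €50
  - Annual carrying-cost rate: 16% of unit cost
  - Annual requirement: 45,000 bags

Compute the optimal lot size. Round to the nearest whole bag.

H = i·C = 0.16 × €52.8 = €8.4480 per bag-year
Optimal lot size Q* = (2 × 45,000 × €50 / €8.448)^½ ≈ 729.84

730 bags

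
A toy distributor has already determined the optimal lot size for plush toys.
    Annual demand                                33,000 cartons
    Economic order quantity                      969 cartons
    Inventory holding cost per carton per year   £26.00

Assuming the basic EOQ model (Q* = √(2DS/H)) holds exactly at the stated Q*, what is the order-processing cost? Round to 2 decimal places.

£369.89

EOQ relation: Q² = 2DS/H, so rearrange for the unknown.
S = Q²H / (2D) = 969² × 26 / (2 × 33,000) = 369.8937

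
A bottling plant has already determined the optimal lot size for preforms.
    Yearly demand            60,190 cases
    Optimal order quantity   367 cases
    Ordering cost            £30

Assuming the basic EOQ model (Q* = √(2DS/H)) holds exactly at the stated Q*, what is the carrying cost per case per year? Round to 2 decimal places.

£26.81

From Q* = √(2DS/H) ⇒ Q*² = 2DS/H.
H = 2DS / Q² = 2 × 60,190 × 30 / 367² = 26.8129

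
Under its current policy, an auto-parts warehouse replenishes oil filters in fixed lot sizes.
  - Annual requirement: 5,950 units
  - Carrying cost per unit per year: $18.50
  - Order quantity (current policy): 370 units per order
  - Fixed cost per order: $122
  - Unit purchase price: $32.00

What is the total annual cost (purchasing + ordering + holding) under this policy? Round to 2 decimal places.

$195,784.39

Annual ordering cost = (D/Q)·S = (5,950/370) × 122 = $1,961.89
Annual holding cost  = (Q/2)·H = (370/2) × 18.5 = $3,422.50
Purchase cost = D·C = 5,950 × 32 = $190,400.00
Total = $1,961.89 + $3,422.50 + $190,400.00 = $195,784.39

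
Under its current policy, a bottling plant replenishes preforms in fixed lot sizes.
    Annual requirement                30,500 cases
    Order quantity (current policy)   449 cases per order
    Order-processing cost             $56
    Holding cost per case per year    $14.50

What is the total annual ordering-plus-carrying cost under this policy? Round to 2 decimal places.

$7,059.26

Ordering: D/Q × S = 30,500/449 × $56 = $3,804.01
Holding:  Q/2 × H = 449/2 × $14.5 = $3,255.25
Total = $3,804.01 + $3,255.25 = $7,059.26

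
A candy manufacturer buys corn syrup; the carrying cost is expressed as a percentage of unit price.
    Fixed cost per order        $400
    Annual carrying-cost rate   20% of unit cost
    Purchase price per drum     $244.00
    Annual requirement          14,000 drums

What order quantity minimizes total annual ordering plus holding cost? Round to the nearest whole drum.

479 drums

H = i·C = 0.2 × $244 = $48.8000 per drum-year
Q* = √(2·D·S / H) = √(2·14,000·400 / 48.8) = √229,508.2 ≈ 479.07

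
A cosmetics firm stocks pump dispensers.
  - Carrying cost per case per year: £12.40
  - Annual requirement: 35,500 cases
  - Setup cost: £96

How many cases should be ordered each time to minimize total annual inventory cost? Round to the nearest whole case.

2DS/H = 2·35,500·96/12.4 = 549,677.42
EOQ = √549,677.42 ≈ 741.40

741 cases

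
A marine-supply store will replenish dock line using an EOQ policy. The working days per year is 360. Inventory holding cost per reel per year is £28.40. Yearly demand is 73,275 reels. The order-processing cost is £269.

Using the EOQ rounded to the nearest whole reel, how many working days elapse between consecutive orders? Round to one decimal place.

5.8 days

EOQ = √(2DS/H) = √(2 × 73,275 × 269 / 28.4)
    = √(1,388,096.83) ≈ 1,178.18 → Q = 1,178 reels
Days between orders = 360 / (D/Q) = 360 / 62.203 ≈ 5.788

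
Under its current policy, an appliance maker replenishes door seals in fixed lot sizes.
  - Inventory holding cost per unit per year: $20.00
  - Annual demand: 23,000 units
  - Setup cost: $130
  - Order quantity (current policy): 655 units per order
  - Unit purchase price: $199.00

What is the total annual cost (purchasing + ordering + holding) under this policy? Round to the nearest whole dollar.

$4,588,115

Ordering: D/Q × S = 23,000/655 × $130 = $4,564.89
Holding:  Q/2 × H = 655/2 × $20 = $6,550.00
Purchase cost = D·C = 23,000 × 199 = $4,577,000.00
Total = $4,564.89 + $6,550.00 + $4,577,000.00 = $4,588,114.89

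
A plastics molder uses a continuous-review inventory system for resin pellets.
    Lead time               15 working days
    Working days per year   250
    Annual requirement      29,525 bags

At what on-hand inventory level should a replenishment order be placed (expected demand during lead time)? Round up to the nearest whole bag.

1,772 bags

Daily demand d = 29,525 / 250 = 118.100 bags/day
Demand during lead time = 118.100 × 15 = 1,771.50
Reorder point = 1,771.50 → round up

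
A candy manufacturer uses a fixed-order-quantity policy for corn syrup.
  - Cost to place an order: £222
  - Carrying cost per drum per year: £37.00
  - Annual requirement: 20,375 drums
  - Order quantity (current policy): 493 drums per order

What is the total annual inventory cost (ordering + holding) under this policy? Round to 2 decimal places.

£18,295.45

Annual ordering cost = (D/Q)·S = (20,375/493) × 222 = £9,174.95
Annual holding cost  = (Q/2)·H = (493/2) × 37 = £9,120.50
Total = £9,174.95 + £9,120.50 = £18,295.45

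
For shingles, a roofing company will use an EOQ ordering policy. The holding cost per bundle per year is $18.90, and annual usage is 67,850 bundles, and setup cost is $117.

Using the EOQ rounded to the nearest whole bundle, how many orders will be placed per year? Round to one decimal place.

Q* = √(2·D·S / H) = √(2·67,850·117 / 18.9) = √840,047.6 ≈ 916.54 → Q = 917
N = D/Q = 67,850/917 ≈ 73.991 orders/yr

74.0 orders per year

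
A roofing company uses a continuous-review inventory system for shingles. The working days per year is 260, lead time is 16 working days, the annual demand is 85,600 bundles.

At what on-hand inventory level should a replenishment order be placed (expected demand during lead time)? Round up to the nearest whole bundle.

Daily demand d = 85,600 / 260 = 329.231 bundles/day
Demand during lead time = 329.231 × 16 = 5,267.69
Reorder point = 5,267.69 → round up

5,268 bundles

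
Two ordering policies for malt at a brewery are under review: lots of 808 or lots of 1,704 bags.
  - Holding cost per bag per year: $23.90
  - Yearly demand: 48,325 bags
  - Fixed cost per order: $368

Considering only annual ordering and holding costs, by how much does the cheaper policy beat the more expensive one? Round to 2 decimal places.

TC(Q) = (D/Q)S + (Q/2)H
TC(808) = (48,325/808)×368 + (808/2)×23.9 = $31,665.01
TC(1,704) = (48,325/1,704)×368 + (1,704/2)×23.9 = $30,799.18
Lots of 1,704 are cheaper by $865.82.

$865.82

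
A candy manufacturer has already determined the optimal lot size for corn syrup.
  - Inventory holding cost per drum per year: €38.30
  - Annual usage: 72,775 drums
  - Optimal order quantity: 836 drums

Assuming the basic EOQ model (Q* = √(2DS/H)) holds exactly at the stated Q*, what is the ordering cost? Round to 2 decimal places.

€183.91

Since Q* = (2DS/H)^½, squaring gives Q*²·H = 2DS.
S = Q²H / (2D) = 836² × 38.3 / (2 × 72,775) = 183.9074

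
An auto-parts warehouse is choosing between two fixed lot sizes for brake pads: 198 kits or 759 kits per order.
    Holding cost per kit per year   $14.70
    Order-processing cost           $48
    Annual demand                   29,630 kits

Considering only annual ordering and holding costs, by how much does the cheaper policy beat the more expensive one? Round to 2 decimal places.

$1,185.85

For each Q, cost = (D/Q)·S + (Q/2)·H.
TC(198) = (29,630/198)×48 + (198/2)×14.7 = $8,638.33
TC(759) = (29,630/759)×48 + (759/2)×14.7 = $7,452.48
Cheaper: Q = 759.  Difference = $1,185.85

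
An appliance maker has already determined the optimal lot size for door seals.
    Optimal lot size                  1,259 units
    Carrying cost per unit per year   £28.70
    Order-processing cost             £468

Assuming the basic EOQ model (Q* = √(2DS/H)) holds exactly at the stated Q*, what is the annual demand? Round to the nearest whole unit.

Since Q* = (2DS/H)^½, squaring gives Q*²·H = 2DS.
D = Q²H / (2S) = 1,259² × 28.7 / (2 × 468) = 48,602.38

48,602 units per year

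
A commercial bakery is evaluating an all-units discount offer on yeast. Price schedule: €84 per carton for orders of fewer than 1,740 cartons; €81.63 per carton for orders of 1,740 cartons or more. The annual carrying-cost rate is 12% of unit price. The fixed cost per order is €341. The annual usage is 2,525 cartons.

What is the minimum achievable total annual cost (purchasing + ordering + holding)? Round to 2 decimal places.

H₁ = 12%×€84 = €10.0800;  H₂ = 12%×€81.63 = €9.7956
EOQ₁ = √(2×2,525×341/10.0800) = 413.33  (< 1,740, feasible at tier 1)
EOQ₂ = √(2×2,525×341/9.7956) = 419.28  (< 1,740 → use Q = 1,740 at tier-2 price)
TC(tier 1 (EOQ₁), Q≈413.3) = €216,266.32
TC(tier 2, Q≈1,740.0) = €215,132.76
Minimum at tier 2: €215,132.76

€215,132.76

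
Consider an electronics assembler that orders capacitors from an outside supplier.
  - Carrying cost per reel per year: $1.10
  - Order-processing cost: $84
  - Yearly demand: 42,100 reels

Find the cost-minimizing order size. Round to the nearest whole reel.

2DS/H = 2·42,100·84/1.1 = 6,429,818.18
EOQ = √6,429,818.18 ≈ 2,535.71

2,536 reels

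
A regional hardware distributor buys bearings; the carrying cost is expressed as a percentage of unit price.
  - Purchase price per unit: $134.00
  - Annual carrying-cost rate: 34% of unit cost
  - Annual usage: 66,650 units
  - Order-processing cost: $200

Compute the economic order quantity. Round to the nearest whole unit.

765 units

Carrying cost H = $134 × 34% = $45.5600/unit/yr
2DS/H = 2·66,650·200/45.56 = 585,162.42
EOQ = √585,162.42 ≈ 764.96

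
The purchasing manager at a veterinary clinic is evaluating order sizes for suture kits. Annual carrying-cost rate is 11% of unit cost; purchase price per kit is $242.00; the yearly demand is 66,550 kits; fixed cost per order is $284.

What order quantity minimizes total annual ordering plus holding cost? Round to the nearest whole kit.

H = i·C = 0.11 × $242 = $26.6200 per kit-year
Q* = √(2·D·S / H) = √(2·66,550·284 / 26.62) = √1,420,000.0 ≈ 1,191.64

1,192 kits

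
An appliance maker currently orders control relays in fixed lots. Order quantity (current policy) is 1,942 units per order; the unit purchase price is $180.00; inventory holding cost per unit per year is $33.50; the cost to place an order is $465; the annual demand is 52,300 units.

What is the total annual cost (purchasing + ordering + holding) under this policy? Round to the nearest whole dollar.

Orders/yr = 52,300/1,942 = 26.931; ordering cost = 26.931 × $465 = $12,522.91
Average inventory = 1,942/2 = 971; holding cost = 971 × $33.5 = $32,528.50
Purchase cost = D·C = 52,300 × 180 = $9,414,000.00
Total = $12,522.91 + $32,528.50 + $9,414,000.00 = $9,459,051.41

$9,459,051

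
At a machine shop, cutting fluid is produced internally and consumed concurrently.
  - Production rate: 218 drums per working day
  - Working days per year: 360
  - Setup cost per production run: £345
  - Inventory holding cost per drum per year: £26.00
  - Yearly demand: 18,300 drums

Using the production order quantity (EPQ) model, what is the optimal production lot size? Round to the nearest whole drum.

d = 18,300/360 = 50.8333 drums/day;  effective holding cost H(1 − d/p) = 26·(1 − 50.8333/218) = 19.93731
Q* = √(2DS / H_eff) = √(2·18,300·345 / 19.93731) ≈ 795.82

796 drums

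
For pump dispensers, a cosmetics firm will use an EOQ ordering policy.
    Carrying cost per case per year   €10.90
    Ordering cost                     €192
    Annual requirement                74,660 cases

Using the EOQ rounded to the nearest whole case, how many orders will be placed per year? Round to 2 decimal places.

46.03 orders per year

EOQ = √(2DS/H) = √(2 × 74,660 × 192 / 10.9)
    = √(2,630,223.85) ≈ 1,621.80 → Q = 1,622
Orders per year = D/Q = 74,660 / 1,622 = 46.030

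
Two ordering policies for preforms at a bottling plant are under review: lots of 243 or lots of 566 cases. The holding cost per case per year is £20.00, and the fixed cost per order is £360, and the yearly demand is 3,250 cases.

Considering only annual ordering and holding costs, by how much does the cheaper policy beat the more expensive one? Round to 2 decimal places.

£482.32

Annual cost at Q: ordering D·S/Q plus holding Q·H/2.
TC(243) = (3,250/243)×360 + (243/2)×20 = £7,244.81
TC(566) = (3,250/566)×360 + (566/2)×20 = £7,727.14
Lots of 243 are cheaper by £482.32.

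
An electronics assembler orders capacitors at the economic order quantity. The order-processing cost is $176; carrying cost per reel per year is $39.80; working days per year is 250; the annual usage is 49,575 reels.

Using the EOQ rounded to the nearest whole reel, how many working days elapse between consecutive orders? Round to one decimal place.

3.3 days

Optimal lot size Q* = (2 × 49,575 × $176 / $39.8)^½ ≈ 662.16 → Q = 662 reels
Days between orders = 250 / (D/Q) = 250 / 74.887 ≈ 3.338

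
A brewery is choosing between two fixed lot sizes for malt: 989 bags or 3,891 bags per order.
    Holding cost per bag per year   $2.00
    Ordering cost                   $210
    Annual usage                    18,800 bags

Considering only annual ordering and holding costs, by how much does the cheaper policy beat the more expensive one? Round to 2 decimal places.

$75.26

Annual cost at Q: ordering D·S/Q plus holding Q·H/2.
TC(989) = (18,800/989)×210 + (989/2)×2 = $4,980.91
TC(3,891) = (18,800/3,891)×210 + (3,891/2)×2 = $4,905.65
Cheaper: Q = 3,891.  Difference = $75.26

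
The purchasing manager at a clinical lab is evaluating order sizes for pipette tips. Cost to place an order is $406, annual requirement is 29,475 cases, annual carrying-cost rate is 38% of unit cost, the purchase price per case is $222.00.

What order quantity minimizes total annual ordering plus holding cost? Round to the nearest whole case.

533 cases

Carrying cost H = $222 × 38% = $84.3600/case/yr
Q* = √(2·D·S / H) = √(2·29,475·406 / 84.36) = √283,709.1 ≈ 532.64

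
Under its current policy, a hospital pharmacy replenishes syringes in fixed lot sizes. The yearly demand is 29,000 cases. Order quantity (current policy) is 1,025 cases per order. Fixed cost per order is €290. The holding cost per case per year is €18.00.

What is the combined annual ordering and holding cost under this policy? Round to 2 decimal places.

€17,429.88

Orders/yr = 29,000/1,025 = 28.293; ordering cost = 28.293 × €290 = €8,204.88
Average inventory = 1,025/2 = 512.5; holding cost = 512.5 × €18 = €9,225.00
Total = €8,204.88 + €9,225.00 = €17,429.88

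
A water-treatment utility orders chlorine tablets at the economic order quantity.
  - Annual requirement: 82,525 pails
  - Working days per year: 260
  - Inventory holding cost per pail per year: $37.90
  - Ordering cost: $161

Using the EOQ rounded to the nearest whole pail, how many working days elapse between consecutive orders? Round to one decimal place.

Q* = √(2·D·S / H) = √(2·82,525·161 / 37.9) = √701,135.9 ≈ 837.34 → Q = 837 pails
T = Q/D × 260 days = 837/82,525 × 260 = 2.637 days

2.6 days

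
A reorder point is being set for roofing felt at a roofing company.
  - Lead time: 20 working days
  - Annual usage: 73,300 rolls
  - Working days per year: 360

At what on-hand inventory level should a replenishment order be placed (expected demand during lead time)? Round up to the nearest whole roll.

4,073 rolls

Daily demand d = 73,300 / 360 = 203.611 rolls/day
Demand during lead time = 203.611 × 20 = 4,072.22
Reorder point = 4,072.22 → round up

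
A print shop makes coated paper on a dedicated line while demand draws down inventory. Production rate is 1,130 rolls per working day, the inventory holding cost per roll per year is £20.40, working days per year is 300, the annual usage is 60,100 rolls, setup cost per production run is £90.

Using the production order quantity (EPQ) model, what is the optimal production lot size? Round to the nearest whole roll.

803 rolls

Daily demand d = 60,100/300 = 200.333; p = 1130; 1 − d/p = 0.82271
EPQ = √(2DS / (H(1 − d/p)))
    = √(2 × 60,100 × 90 / (20.4 × 0.82271)) ≈ 802.85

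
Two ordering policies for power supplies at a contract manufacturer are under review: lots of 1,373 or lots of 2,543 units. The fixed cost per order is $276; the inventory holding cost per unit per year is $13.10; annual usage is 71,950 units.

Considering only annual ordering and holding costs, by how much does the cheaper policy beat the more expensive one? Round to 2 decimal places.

$1,009.10

Annual cost at Q: ordering D·S/Q plus holding Q·H/2.
TC(1,373) = (71,950/1,373)×276 + (1,373/2)×13.1 = $23,456.51
TC(2,543) = (71,950/2,543)×276 + (2,543/2)×13.1 = $24,465.62
Cheaper: Q = 1,373.  Difference = $1,009.10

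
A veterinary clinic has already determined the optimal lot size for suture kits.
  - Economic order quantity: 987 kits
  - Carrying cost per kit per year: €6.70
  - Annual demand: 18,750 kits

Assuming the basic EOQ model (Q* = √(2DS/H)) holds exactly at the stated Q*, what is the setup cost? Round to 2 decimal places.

€174.05

Since Q* = (2DS/H)^½, squaring gives Q*²·H = 2DS.
S = Q²H / (2D) = 987² × 6.7 / (2 × 18,750) = 174.0515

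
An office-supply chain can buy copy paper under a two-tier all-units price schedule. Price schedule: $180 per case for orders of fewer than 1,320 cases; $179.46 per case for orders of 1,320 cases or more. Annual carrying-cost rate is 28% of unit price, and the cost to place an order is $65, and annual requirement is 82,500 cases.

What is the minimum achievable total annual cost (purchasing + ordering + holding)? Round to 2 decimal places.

$14,842,676.71

H₁ = 28%×$180 = $50.4000;  H₂ = 28%×$179.46 = $50.2488
EOQ₁ = √(2×82,500×65/50.4000) = 461.30  (< 1,320, feasible at tier 1)
EOQ₂ = √(2×82,500×65/50.2488) = 461.99  (< 1,320 → use Q = 1,320 at tier-2 price)
TC(tier 1 (EOQ₁), Q≈461.3) = $14,873,249.52
TC(tier 2, Q≈1,320.0) = $14,842,676.71
Minimum at tier 2: $14,842,676.71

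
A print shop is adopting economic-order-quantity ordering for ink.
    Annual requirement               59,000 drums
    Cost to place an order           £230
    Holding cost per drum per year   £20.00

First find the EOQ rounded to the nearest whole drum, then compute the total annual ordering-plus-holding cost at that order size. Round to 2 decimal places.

Q* = √(2·D·S / H) = √(2·59,000·230 / 20) = √1,357,000.0 ≈ 1,164.90 → Q = 1,165 drums
Orders/yr = 59,000/1,165 = 50.644; ordering cost = 50.644 × £230 = £11,648.07
Average inventory = 1,165/2 = 582.5; holding cost = 582.5 × £20 = £11,650.00
Total = £11,648.07 + £11,650.00 = £23,298.07

£23,298.07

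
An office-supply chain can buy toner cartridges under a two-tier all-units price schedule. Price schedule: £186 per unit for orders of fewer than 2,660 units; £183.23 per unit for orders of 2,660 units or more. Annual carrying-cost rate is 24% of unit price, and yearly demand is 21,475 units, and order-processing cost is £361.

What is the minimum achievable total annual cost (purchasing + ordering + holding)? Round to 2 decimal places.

£3,996,265.73

H₁ = 24%×£186 = £44.6400;  H₂ = 24%×£183.23 = £43.9752
EOQ₁ = √(2×21,475×361/44.6400) = 589.35  (< 2,660, feasible at tier 1)
EOQ₂ = √(2×21,475×361/43.9752) = 593.79  (< 2,660 → use Q = 2,660 at tier-2 price)
TC(tier 1 (EOQ₁), Q≈589.3) = £4,020,658.57
TC(tier 2, Q≈2,660.0) = £3,996,265.73
Minimum at tier 2: £3,996,265.73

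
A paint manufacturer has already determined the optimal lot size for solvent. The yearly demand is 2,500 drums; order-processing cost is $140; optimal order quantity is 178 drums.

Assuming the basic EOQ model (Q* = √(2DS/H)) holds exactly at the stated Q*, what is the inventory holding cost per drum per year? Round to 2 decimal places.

$22.09

EOQ relation: Q² = 2DS/H, so rearrange for the unknown.
H = 2DS / Q² = 2 × 2,500 × 140 / 178² = 22.0932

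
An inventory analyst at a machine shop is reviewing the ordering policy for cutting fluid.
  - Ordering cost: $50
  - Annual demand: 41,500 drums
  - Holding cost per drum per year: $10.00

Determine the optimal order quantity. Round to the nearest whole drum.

Optimal lot size Q* = (2 × 41,500 × $50 / $10)^½ ≈ 644.20

644 drums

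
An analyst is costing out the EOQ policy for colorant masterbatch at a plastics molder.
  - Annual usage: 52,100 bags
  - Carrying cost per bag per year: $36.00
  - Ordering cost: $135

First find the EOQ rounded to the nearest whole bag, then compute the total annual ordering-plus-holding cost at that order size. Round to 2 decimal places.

EOQ = √(2DS/H) = √(2 × 52,100 × 135 / 36)
    = √(390,750.00) ≈ 625.10 → Q = 625 bags
Annual ordering cost = (D/Q)·S = (52,100/625) × 135 = $11,253.60
Annual holding cost  = (Q/2)·H = (625/2) × 36 = $11,250.00
Total = $11,253.60 + $11,250.00 = $22,503.60

$22,503.60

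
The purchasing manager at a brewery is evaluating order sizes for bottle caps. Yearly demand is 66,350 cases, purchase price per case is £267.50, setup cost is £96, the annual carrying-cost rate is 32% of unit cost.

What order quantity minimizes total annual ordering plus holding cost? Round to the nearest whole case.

386 cases

Carrying cost H = £267.5 × 32% = £85.6000/case/yr
Optimal lot size Q* = (2 × 66,350 × £96 / £85.6)^½ ≈ 385.78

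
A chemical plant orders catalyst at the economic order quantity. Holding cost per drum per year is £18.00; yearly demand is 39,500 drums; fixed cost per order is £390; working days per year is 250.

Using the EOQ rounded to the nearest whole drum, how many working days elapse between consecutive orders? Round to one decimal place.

EOQ = √(2DS/H) = √(2 × 39,500 × 390 / 18)
    = √(1,711,666.67) ≈ 1,308.31 → Q = 1,308 drums
Cycle time = (working days × Q)/D = (250 × 1,308) / 39,500 = 8.278 days

8.3 days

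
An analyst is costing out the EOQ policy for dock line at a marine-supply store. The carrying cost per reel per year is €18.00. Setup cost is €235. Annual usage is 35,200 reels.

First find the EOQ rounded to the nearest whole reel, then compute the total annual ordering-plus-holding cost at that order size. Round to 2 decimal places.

€17,256.65

Optimal lot size Q* = (2 × 35,200 × €235 / €18)^½ ≈ 958.70 → Q = 959 reels
Annual ordering cost = (D/Q)·S = (35,200/959) × 235 = €8,625.65
Annual holding cost  = (Q/2)·H = (959/2) × 18 = €8,631.00
Total = €8,625.65 + €8,631.00 = €17,256.65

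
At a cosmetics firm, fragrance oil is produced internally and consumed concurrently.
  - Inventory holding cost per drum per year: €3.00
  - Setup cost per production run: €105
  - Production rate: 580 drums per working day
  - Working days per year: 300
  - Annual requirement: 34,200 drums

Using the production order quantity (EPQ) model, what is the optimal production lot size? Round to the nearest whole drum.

1,726 drums

d = 34,200/300 = 114.0000 drums/day;  effective holding cost H(1 − d/p) = 3·(1 − 114.0000/580) = 2.41034
Q* = √(2DS / H_eff) = √(2·34,200·105 / 2.41034) ≈ 1,726.17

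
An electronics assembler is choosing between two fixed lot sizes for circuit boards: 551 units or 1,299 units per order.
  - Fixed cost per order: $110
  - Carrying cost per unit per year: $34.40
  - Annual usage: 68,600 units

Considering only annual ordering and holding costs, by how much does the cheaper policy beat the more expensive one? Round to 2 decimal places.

$4,979.58

TC(Q) = (D/Q)S + (Q/2)H
TC(551) = (68,600/551)×110 + (551/2)×34.4 = $23,172.30
TC(1,299) = (68,600/1,299)×110 + (1,299/2)×34.4 = $28,151.88
Cheaper: Q = 551.  Difference = $4,979.58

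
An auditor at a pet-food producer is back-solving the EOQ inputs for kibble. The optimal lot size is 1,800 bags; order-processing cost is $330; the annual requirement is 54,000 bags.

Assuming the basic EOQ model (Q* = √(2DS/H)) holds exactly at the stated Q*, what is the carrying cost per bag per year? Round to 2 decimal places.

EOQ relation: Q² = 2DS/H, so rearrange for the unknown.
H = 2DS / Q² = 2 × 54,000 × 330 / 1,800² = 11.0000

$11.00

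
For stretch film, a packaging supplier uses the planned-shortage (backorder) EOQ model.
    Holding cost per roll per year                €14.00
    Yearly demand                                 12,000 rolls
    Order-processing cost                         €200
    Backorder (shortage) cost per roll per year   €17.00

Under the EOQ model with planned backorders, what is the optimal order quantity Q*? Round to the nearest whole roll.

791 rolls

Basic EOQ = √(2·12,000·200/14) = 585.540
Backorder adjustment √((H+b)/b) = √((14+17)/17) = 1.3504
Q* = 585.540 × 1.3504 ≈ 790.70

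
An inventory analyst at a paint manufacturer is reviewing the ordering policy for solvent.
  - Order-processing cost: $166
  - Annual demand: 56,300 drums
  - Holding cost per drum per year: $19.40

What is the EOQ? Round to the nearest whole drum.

982 drums

2DS/H = 2·56,300·166/19.4 = 963,484.54
EOQ = √963,484.54 ≈ 981.57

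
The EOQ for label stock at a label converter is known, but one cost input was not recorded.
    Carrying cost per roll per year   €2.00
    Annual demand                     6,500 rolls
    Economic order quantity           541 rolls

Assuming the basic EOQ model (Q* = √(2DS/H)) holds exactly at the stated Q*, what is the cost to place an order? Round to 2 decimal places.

EOQ relation: Q² = 2DS/H, so rearrange for the unknown.
S = Q²H / (2D) = 541² × 2 / (2 × 6,500) = 45.0278

€45.03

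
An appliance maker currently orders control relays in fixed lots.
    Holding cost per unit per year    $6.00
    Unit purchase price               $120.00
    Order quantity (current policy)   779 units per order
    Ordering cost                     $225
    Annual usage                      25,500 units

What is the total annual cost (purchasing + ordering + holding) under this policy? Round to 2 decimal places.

$3,069,702.21

Orders/yr = 25,500/779 = 32.734; ordering cost = 32.734 × $225 = $7,365.21
Average inventory = 779/2 = 389.5; holding cost = 389.5 × $6 = $2,337.00
Purchase cost = D·C = 25,500 × 120 = $3,060,000.00
Total = $7,365.21 + $2,337.00 + $3,060,000.00 = $3,069,702.21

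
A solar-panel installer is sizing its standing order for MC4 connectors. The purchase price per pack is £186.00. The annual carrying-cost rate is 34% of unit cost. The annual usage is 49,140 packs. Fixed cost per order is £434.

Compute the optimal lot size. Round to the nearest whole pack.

821 packs

H = i·C = 0.34 × £186 = £63.2400 per pack-year
EOQ = √(2DS/H) = √(2 × 49,140 × 434 / 63.24)
    = √(674,470.59) ≈ 821.26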